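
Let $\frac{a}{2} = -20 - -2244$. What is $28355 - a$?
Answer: $23907$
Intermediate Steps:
$a = 4448$ ($a = 2 \left(-20 - -2244\right) = 2 \left(-20 + 2244\right) = 2 \cdot 2224 = 4448$)
$28355 - a = 28355 - 4448 = 23907$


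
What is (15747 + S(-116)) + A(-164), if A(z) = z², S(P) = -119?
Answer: 42524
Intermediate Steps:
(15747 + S(-116)) + A(-164) = (15747 - 119) + (-164)² = 15628 + 26896 = 42524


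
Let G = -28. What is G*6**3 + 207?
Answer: -5841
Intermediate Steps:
G*6**3 + 207 = -28*6**3 + 207 = -28*216 + 207 = -6048 + 207 = -5841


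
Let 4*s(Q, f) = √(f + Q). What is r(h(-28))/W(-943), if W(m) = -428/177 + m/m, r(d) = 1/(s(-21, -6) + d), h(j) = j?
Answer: 79296/3155321 + 2124*I*√3/3155321 ≈ 0.025131 + 0.0011659*I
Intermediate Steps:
s(Q, f) = √(Q + f)/4 (s(Q, f) = √(f + Q)/4 = √(Q + f)/4)
r(d) = 1/(d + 3*I*√3/4) (r(d) = 1/(√(-21 - 6)/4 + d) = 1/(√(-27)/4 + d) = 1/((3*I*√3)/4 + d) = 1/(3*I*√3/4 + d) = 1/(d + 3*I*√3/4))
W(m) = -251/177 (W(m) = -428*1/177 + 1 = -428/177 + 1 = -251/177)
r(h(-28))/W(-943) = (4/(4*(-28) + 3*I*√3))/(-251/177) = (4/(-112 + 3*I*√3))*(-177/251) = -708/(251*(-112 + 3*I*√3))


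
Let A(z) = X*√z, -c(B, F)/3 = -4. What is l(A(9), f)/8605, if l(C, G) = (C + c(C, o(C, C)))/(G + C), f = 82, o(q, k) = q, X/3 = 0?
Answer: 6/352805 ≈ 1.7007e-5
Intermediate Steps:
X = 0 (X = 3*0 = 0)
c(B, F) = 12 (c(B, F) = -3*(-4) = 12)
A(z) = 0 (A(z) = 0*√z = 0)
l(C, G) = (12 + C)/(C + G) (l(C, G) = (C + 12)/(G + C) = (12 + C)/(C + G))
l(A(9), f)/8605 = ((12 + 0)/(0 + 82))/8605 = (12/82)*(1/8605) = ((1/82)*12)*(1/8605) = (6/41)*(1/8605) = 6/352805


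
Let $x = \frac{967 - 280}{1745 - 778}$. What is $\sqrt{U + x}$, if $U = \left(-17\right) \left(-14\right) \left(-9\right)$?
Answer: $\frac{i \sqrt{2002296309}}{967} \approx 46.274 i$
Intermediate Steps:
$x = \frac{687}{967} \approx 0.71044$
$U = -2142$ ($U = 238 \left(-9\right) = -2142$)
$\sqrt{U + x} = \sqrt{-2142 + \frac{687}{967}} = \sqrt{- \frac{2070627}{967}} = \frac{i \sqrt{2002296309}}{967}$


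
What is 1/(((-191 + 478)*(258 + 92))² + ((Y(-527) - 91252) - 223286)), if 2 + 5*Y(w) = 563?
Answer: 5/50449440371 ≈ 9.9109e-11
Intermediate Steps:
Y(w) = 561/5 (Y(w) = -⅖ + (⅕)*563 = -⅖ + 563/5 = 561/5)
1/(((-191 + 478)*(258 + 92))² + ((Y(-527) - 91252) - 223286)) = 1/(((-191 + 478)*(258 + 92))² + ((561/5 - 91252) - 223286)) = 1/((287*350)² + (-455699/5 - 223286)) = 1/(100450² - 1572129/5) = 1/(10090202500 - 1572129/5) = 1/(50449440371/5) = 5/50449440371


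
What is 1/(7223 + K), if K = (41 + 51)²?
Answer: 1/15687 ≈ 6.3747e-5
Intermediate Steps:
K = 8464 (K = 92² = 8464)
1/(7223 + K) = 1/(7223 + 8464) = 1/15687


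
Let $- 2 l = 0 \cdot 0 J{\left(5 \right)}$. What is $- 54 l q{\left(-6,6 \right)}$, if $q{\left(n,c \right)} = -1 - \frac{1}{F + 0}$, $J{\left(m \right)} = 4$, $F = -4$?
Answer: $0$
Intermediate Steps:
$l = 0$ ($l = - \frac{0 \cdot 0 \cdot 4}{2} = - \frac{0 \cdot 4}{2} = \left(- \frac{1}{2}\right) 0 = 0$)
$q{\left(n,c \right)} = - \frac{3}{4}$ ($q{\left(n,c \right)} = -1 - \frac{1}{-4 + 0} = -1 - \frac{1}{-4} = -1 - - \frac{1}{4} = -1 + \frac{1}{4} = - \frac{3}{4}$)
$- 54 l q{\left(-6,6 \right)} = \left(-54\right) 0 \left(- \frac{3}{4}\right) = 0 \left(- \frac{3}{4}\right) = 0$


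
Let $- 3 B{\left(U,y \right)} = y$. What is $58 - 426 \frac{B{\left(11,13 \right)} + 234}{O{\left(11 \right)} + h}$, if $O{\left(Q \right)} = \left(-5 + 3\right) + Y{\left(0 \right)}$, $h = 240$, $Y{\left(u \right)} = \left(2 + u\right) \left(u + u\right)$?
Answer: $- \frac{42017}{119} \approx -353.08$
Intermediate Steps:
$B{\left(U,y \right)} = - \frac{y}{3}$
$Y{\left(u \right)} = 2 u \left(2 + u\right)$ ($Y{\left(u \right)} = \left(2 + u\right) 2 u = 2 u \left(2 + u\right)$)
$O{\left(Q \right)} = -2$ ($O{\left(Q \right)} = \left(-5 + 3\right) + 2 \cdot 0 \left(2 + 0\right) = -2 + 2 \cdot 0 \cdot 2 = -2 + 0 = -2$)
$58 - 426 \frac{B{\left(11,13 \right)} + 234}{O{\left(11 \right)} + h} = 58 - 426 \frac{\left(- \frac{1}{3}\right) 13 + 234}{-2 + 240} = 58 - 426 \frac{- \frac{13}{3} + 234}{238} = 58 - 426 \cdot \frac{689}{3} \cdot \frac{1}{238} = 58 - \frac{48919}{119} = - \frac{42017}{119}$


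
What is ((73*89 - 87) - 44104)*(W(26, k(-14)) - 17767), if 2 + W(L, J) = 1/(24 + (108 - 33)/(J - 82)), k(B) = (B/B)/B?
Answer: 2961110878405/4421 ≈ 6.6978e+8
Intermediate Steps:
k(B) = 1/B
W(L, J) = -2 + 1/(24 + 75/(-82 + J)) (W(L, J) = -2 + 1/(24 + (108 - 33)/(J - 82)) = -2 + 1/(24 + 75/(-82 + J)))
((73*89 - 87) - 44104)*(W(26, k(-14)) - 17767) = ((73*89 - 87) - 44104)*((3704 - 47/(-14))/(3*(-631 + 8/(-14))) - 17767) = ((6497 - 87) - 44104)*((3704 - 47*(-1/14))/(3*(-631 + 8*(-1/14))) - 17767) = (6410 - 44104)*((3704 + 47/14)/(3*(-631 - 4/7)) - 17767) = -37694*((⅓)*(51903/14)/(-4421/7) - 17767) = -37694*((⅓)*(-7/4421)*(51903/14) - 17767) = -37694*(-17301/8842 - 17767) = -37694*(-157113115/8842) = 2961110878405/4421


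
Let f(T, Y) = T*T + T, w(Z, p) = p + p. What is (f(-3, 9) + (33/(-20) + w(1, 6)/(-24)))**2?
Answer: 5929/400 ≈ 14.822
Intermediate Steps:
w(Z, p) = 2*p
f(T, Y) = T + T**2 (f(T, Y) = T**2 + T = T + T**2)
(f(-3, 9) + (33/(-20) + w(1, 6)/(-24)))**2 = (-3*(1 - 3) + (33/(-20) + (2*6)/(-24)))**2 = (-3*(-2) + (33*(-1/20) + 12*(-1/24)))**2 = (6 + (-33/20 - 1/2))**2 = (6 - 43/20)**2 = (77/20)**2 = 5929/400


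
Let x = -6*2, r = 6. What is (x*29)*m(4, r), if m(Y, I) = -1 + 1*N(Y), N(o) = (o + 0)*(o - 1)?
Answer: -3828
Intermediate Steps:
N(o) = o*(-1 + o)
x = -12
m(Y, I) = -1 + Y*(-1 + Y) (m(Y, I) = -1 + 1*(Y*(-1 + Y)) = -1 + Y*(-1 + Y))
(x*29)*m(4, r) = (-12*29)*(-1 + 4*(-1 + 4)) = -348*(-1 + 4*3) = -348*(-1 + 12) = -348*11 = -3828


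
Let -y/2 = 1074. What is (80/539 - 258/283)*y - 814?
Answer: 125909338/152537 ≈ 825.43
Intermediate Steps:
y = -2148 (y = -2*1074 = -2148)
(80/539 - 258/283)*y - 814 = (80/539 - 258/283)*(-2148) - 814 = -116422/152537*(-2148) - 814 = 250074456/152537 - 814 = 125909338/152537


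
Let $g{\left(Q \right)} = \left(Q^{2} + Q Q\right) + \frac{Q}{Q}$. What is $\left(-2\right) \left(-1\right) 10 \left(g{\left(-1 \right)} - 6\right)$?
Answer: $-60$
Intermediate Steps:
$g{\left(Q \right)} = 1 + 2 Q^{2}$ ($g{\left(Q \right)} = \left(Q^{2} + Q^{2}\right) + 1 = 2 Q^{2} + 1 = 1 + 2 Q^{2}$)
$\left(-2\right) \left(-1\right) 10 \left(g{\left(-1 \right)} - 6\right) = \left(-2\right) \left(-1\right) 10 \left(\left(1 + 2 \left(-1\right)^{2}\right) - 6\right) = 2 \cdot 10 \left(\left(1 + 2 \cdot 1\right) - 6\right) = 20 \left(\left(1 + 2\right) - 6\right) = 20 \left(3 - 6\right) = 20 \left(-3\right) = -60$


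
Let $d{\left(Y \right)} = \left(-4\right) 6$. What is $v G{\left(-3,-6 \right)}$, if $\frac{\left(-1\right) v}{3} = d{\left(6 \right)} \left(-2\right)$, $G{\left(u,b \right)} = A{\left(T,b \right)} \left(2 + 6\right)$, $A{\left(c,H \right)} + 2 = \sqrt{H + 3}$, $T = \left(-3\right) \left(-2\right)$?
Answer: $2304 - 1152 i \sqrt{3} \approx 2304.0 - 1995.3 i$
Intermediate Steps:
$T = 6$
$A{\left(c,H \right)} = -2 + \sqrt{3 + H}$ ($A{\left(c,H \right)} = -2 + \sqrt{H + 3} = -2 + \sqrt{3 + H}$)
$d{\left(Y \right)} = -24$
$G{\left(u,b \right)} = -16 + 8 \sqrt{3 + b}$ ($G{\left(u,b \right)} = \left(-2 + \sqrt{3 + b}\right) \left(2 + 6\right) = \left(-2 + \sqrt{3 + b}\right) 8 = -16 + 8 \sqrt{3 + b}$)
$v = -144$ ($v = - 3 \left(\left(-24\right) \left(-2\right)\right) = \left(-3\right) 48 = -144$)
$v G{\left(-3,-6 \right)} = - 144 \left(-16 + 8 \sqrt{3 - 6}\right) = - 144 \left(-16 + 8 \sqrt{-3}\right) = - 144 \left(-16 + 8 i \sqrt{3}\right) = 2304 - 1152 i \sqrt{3}$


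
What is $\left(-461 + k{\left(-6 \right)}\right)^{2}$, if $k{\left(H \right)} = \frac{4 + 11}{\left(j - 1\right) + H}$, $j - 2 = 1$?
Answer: $\frac{3455881}{16} \approx 2.1599 \cdot 10^{5}$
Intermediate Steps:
$j = 3$ ($j = 2 + 1 = 3$)
$k{\left(H \right)} = \frac{15}{2 + H}$ ($k{\left(H \right)} = \frac{4 + 11}{\left(3 - 1\right) + H} = \frac{15}{\left(3 - 1\right) + H} = \frac{15}{2 + H}$)
$\left(-461 + k{\left(-6 \right)}\right)^{2} = \left(-461 + \frac{15}{2 - 6}\right)^{2} = \left(-461 + \frac{15}{-4}\right)^{2} = \left(-461 + 15 \left(- \frac{1}{4}\right)\right)^{2} = \left(-461 - \frac{15}{4}\right)^{2} = \left(- \frac{1859}{4}\right)^{2} = \frac{3455881}{16}$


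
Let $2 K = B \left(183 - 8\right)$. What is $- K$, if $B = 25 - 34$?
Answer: $\frac{1575}{2} \approx 787.5$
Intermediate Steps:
$B = -9$
$K = - \frac{1575}{2}$ ($K = \frac{\left(-9\right) \left(183 - 8\right)}{2} = \frac{\left(-9\right) 175}{2} = \frac{1}{2} \left(-1575\right) = - \frac{1575}{2} \approx -787.5$)
$- K = \left(-1\right) \left(- \frac{1575}{2}\right) = \frac{1575}{2}$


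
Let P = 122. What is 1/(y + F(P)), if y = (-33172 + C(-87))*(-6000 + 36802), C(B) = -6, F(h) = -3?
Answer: -1/1021948759 ≈ -9.7852e-10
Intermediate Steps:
y = -1021948756 (y = (-33172 - 6)*(-6000 + 36802) = -33178*30802 = -1021948756)
1/(y + F(P)) = 1/(-1021948756 - 3) = 1/(-1021948759) = -1/1021948759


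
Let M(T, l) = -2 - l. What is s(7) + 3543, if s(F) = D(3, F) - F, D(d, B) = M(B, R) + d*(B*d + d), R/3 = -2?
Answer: 3612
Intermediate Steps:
R = -6 (R = 3*(-2) = -6)
D(d, B) = 4 + d*(d + B*d) (D(d, B) = (-2 - 1*(-6)) + d*(B*d + d) = (-2 + 6) + d*(d + B*d) = 4 + d*(d + B*d))
s(F) = 13 + 8*F (s(F) = (4 + 3**2 + F*3**2) - F = (4 + 9 + F*9) - F = (4 + 9 + 9*F) - F = (13 + 9*F) - F = 13 + 8*F)
s(7) + 3543 = (13 + 8*7) + 3543 = (13 + 56) + 3543 = 69 + 3543 = 3612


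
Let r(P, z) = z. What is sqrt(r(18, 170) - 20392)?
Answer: I*sqrt(20222) ≈ 142.2*I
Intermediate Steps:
sqrt(r(18, 170) - 20392) = sqrt(170 - 20392) = sqrt(-20222) = I*sqrt(20222)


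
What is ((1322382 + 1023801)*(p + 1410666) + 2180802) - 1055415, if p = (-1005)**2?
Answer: 5679385197840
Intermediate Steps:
p = 1010025
((1322382 + 1023801)*(p + 1410666) + 2180802) - 1055415 = ((1322382 + 1023801)*(1010025 + 1410666) + 2180802) - 1055415 = (2346183*2420691 + 2180802) - 1055415 = (5679384072453 + 2180802) - 1055415 = 5679386253255 - 1055415 = 5679385197840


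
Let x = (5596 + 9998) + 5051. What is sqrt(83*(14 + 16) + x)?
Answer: sqrt(23135) ≈ 152.10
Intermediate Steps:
x = 20645 (x = 15594 + 5051 = 20645)
sqrt(83*(14 + 16) + x) = sqrt(83*(14 + 16) + 20645) = sqrt(83*30 + 20645) = sqrt(2490 + 20645) = sqrt(23135)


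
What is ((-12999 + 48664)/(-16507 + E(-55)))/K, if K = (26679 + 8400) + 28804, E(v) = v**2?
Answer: -5095/123038658 ≈ -4.1410e-5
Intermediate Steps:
K = 63883 (K = 35079 + 28804 = 63883)
((-12999 + 48664)/(-16507 + E(-55)))/K = ((-12999 + 48664)/(-16507 + (-55)**2))/63883 = (35665/(-16507 + 3025))*(1/63883) = (35665/(-13482))*(1/63883) = (35665*(-1/13482))*(1/63883) = -5095/1926*1/63883 = -5095/123038658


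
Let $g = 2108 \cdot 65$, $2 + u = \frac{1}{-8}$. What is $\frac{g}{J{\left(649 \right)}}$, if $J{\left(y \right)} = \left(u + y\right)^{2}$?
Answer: $\frac{1753856}{5356125} \approx 0.32745$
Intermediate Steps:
$u = - \frac{17}{8}$ ($u = -2 + \frac{1}{-8} = -2 - \frac{1}{8} = - \frac{17}{8} \approx -2.125$)
$J{\left(y \right)} = \left(- \frac{17}{8} + y\right)^{2}$
$g = 137020$
$\frac{g}{J{\left(649 \right)}} = \frac{137020}{\frac{1}{64} \left(-17 + 8 \cdot 649\right)^{2}} = \frac{137020}{\frac{1}{64} \left(-17 + 5192\right)^{2}} = \frac{137020}{\frac{1}{64} \cdot 5175^{2}} = \frac{137020}{\frac{1}{64} \cdot 26780625} = \frac{137020}{\frac{26780625}{64}} = 137020 \cdot \frac{64}{26780625} = \frac{1753856}{5356125}$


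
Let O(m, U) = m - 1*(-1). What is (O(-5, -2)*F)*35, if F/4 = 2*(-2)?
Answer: 2240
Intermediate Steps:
O(m, U) = 1 + m (O(m, U) = m + 1 = 1 + m)
F = -16 (F = 4*(2*(-2)) = 4*(-4) = -16)
(O(-5, -2)*F)*35 = ((1 - 5)*(-16))*35 = -4*(-16)*35 = 64*35 = 2240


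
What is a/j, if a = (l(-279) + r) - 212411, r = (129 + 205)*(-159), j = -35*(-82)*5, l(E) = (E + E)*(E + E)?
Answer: 45847/14350 ≈ 3.1949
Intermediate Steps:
l(E) = 4*E² (l(E) = (2*E)*(2*E) = 4*E²)
j = 14350 (j = 2870*5 = 14350)
r = -53106 (r = 334*(-159) = -53106)
a = 45847 (a = (4*(-279)² - 53106) - 212411 = (4*77841 - 53106) - 212411 = (311364 - 53106) - 212411 = 258258 - 212411 = 45847)
a/j = 45847/14350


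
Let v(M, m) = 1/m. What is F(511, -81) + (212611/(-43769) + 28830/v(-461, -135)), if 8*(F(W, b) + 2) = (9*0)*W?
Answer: -170351436599/43769 ≈ -3.8921e+6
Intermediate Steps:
F(W, b) = -2 (F(W, b) = -2 + ((9*0)*W)/8 = -2 + (0*W)/8 = -2 + (⅛)*0 = -2 + 0 = -2)
F(511, -81) + (212611/(-43769) + 28830/v(-461, -135)) = -2 + (212611/(-43769) + 28830/(1/(-135))) = -2 + (212611*(-1/43769) + 28830/(-1/135)) = -2 + (-212611/43769 + 28830*(-135)) = -2 + (-212611/43769 - 3892050) = -2 - 170351349061/43769 = -170351436599/43769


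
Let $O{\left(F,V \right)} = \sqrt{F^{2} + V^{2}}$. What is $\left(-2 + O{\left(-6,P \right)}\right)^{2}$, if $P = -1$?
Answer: $\left(2 - \sqrt{37}\right)^{2} \approx 16.669$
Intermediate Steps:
$\left(-2 + O{\left(-6,P \right)}\right)^{2} = \left(-2 + \sqrt{\left(-6\right)^{2} + \left(-1\right)^{2}}\right)^{2} = \left(-2 + \sqrt{36 + 1}\right)^{2} = \left(-2 + \sqrt{37}\right)^{2}$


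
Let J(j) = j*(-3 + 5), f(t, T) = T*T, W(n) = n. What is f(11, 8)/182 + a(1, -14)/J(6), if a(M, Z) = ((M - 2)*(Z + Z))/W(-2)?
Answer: -445/546 ≈ -0.81502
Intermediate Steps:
f(t, T) = T**2
J(j) = 2*j (J(j) = j*2 = 2*j)
a(M, Z) = -Z*(-2 + M) (a(M, Z) = ((M - 2)*(Z + Z))/(-2) = ((-2 + M)*(2*Z))*(-1/2) = (2*Z*(-2 + M))*(-1/2) = -Z*(-2 + M))
f(11, 8)/182 + a(1, -14)/J(6) = 8**2/182 + (-14*(2 - 1*1))/((2*6)) = 64*(1/182) - 14*(2 - 1)/12 = 32/91 - 14*1*(1/12) = 32/91 - 14*1/12 = 32/91 - 7/6 = -445/546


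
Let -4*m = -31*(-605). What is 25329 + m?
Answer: 82561/4 ≈ 20640.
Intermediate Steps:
m = -18755/4 (m = -(-31)*(-605)/4 = -¼*18755 = -18755/4 ≈ -4688.8)
25329 + m = 25329 - 18755/4 = 82561/4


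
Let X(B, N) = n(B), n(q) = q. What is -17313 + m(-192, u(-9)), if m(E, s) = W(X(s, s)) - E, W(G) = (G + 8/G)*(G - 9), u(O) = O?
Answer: -16943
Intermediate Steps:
X(B, N) = B
W(G) = (-9 + G)*(G + 8/G) (W(G) = (G + 8/G)*(-9 + G) = (-9 + G)*(G + 8/G))
m(E, s) = 8 + s**2 - E - 72/s - 9*s (m(E, s) = (8 + s**2 - 72/s - 9*s) - E = 8 + s**2 - E - 72/s - 9*s)
-17313 + m(-192, u(-9)) = -17313 + (8 + (-9)**2 - 1*(-192) - 72/(-9) - 9*(-9)) = -17313 + (8 + 81 + 192 - 72*(-1/9) + 81) = -17313 + (8 + 81 + 192 + 8 + 81) = -17313 + 370 = -16943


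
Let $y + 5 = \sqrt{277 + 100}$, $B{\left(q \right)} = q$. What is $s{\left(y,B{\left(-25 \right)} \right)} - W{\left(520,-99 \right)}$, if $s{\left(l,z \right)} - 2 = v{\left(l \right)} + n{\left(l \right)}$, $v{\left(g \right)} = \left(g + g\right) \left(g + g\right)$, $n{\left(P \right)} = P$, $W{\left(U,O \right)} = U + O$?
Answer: $1184 - 39 \sqrt{377} \approx 426.76$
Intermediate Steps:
$y = -5 + \sqrt{377}$ ($y = -5 + \sqrt{277 + 100} = -5 + \sqrt{377} \approx 14.416$)
$W{\left(U,O \right)} = O + U$
$v{\left(g \right)} = 4 g^{2}$ ($v{\left(g \right)} = 2 g 2 g = 4 g^{2}$)
$s{\left(l,z \right)} = 2 + l + 4 l^{2}$ ($s{\left(l,z \right)} = 2 + \left(4 l^{2} + l\right) = 2 + \left(l + 4 l^{2}\right) = 2 + l + 4 l^{2}$)
$s{\left(y,B{\left(-25 \right)} \right)} - W{\left(520,-99 \right)} = \left(2 - \left(5 - \sqrt{377}\right) + 4 \left(-5 + \sqrt{377}\right)^{2}\right) - \left(-99 + 520\right) = \left(-3 + \sqrt{377} + 4 \left(-5 + \sqrt{377}\right)^{2}\right) - 421 = -424 + \sqrt{377} + 4 \left(-5 + \sqrt{377}\right)^{2}$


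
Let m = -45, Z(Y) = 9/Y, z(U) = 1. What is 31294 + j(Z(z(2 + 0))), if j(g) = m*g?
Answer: 30889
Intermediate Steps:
j(g) = -45*g
31294 + j(Z(z(2 + 0))) = 31294 - 405/1 = 31294 - 405 = 30889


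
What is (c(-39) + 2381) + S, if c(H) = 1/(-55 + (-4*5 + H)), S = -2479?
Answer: -11173/114 ≈ -98.009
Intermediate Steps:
c(H) = 1/(-75 + H) (c(H) = 1/(-55 + (-20 + H)) = 1/(-75 + H))
(c(-39) + 2381) + S = (1/(-75 - 39) + 2381) - 2479 = (1/(-114) + 2381) - 2479 = (-1/114 + 2381) - 2479 = 271433/114 - 2479 = -11173/114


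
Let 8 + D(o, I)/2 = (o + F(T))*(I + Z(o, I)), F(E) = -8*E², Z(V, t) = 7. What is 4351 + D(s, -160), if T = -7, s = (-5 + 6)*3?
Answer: 123369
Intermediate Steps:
s = 3 (s = 1*3 = 3)
D(o, I) = -16 + 2*(-392 + o)*(7 + I) (D(o, I) = -16 + 2*((o - 8*(-7)²)*(I + 7)) = -16 + 2*((o - 8*49)*(7 + I)) = -16 + 2*((o - 392)*(7 + I)) = -16 + 2*((-392 + o)*(7 + I)) = -16 + 2*(-392 + o)*(7 + I))
4351 + D(s, -160) = 4351 + (-5504 - 784*(-160) + 14*3 + 2*(-160)*3) = 4351 + (-5504 + 125440 + 42 - 960) = 4351 + 119018 = 123369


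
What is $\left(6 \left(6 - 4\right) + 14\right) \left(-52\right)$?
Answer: $-1352$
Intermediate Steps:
$\left(6 \left(6 - 4\right) + 14\right) \left(-52\right) = \left(6 \cdot 2 + 14\right) \left(-52\right) = \left(12 + 14\right) \left(-52\right) = 26 \left(-52\right) = -1352$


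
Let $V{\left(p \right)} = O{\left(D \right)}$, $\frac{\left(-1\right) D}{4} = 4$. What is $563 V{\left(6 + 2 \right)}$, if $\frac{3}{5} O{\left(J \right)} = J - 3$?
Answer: $- \frac{53485}{3} \approx -17828.0$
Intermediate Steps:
$D = -16$ ($D = \left(-4\right) 4 = -16$)
$O{\left(J \right)} = -5 + \frac{5 J}{3}$ ($O{\left(J \right)} = \frac{5 \left(J - 3\right)}{3} = \frac{5 \left(-3 + J\right)}{3} = -5 + \frac{5 J}{3}$)
$V{\left(p \right)} = - \frac{95}{3}$ ($V{\left(p \right)} = -5 + \frac{5}{3} \left(-16\right) = -5 - \frac{80}{3} = - \frac{95}{3}$)
$563 V{\left(6 + 2 \right)} = 563 \left(- \frac{95}{3}\right) = - \frac{53485}{3}$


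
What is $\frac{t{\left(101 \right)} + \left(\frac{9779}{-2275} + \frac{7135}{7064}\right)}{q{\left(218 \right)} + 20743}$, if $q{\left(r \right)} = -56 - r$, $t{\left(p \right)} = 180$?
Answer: $\frac{135231489}{15664243400} \approx 0.0086331$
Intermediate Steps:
$\frac{t{\left(101 \right)} + \left(\frac{9779}{-2275} + \frac{7135}{7064}\right)}{q{\left(218 \right)} + 20743} = \frac{180 + \left(\frac{9779}{-2275} + \frac{7135}{7064}\right)}{\left(-56 - 218\right) + 20743} = \frac{180 + \left(9779 \left(- \frac{1}{2275}\right) + 7135 \cdot \frac{1}{7064}\right)}{\left(-56 - 218\right) + 20743} = \frac{180 + \left(- \frac{1397}{325} + \frac{7135}{7064}\right)}{-274 + 20743} = \frac{180 - \frac{7549533}{2295800}}{20469} = \frac{405694467}{2295800} \cdot \frac{1}{20469} = \frac{135231489}{15664243400}$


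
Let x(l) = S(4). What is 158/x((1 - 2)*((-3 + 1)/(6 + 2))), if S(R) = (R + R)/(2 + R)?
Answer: 237/2 ≈ 118.50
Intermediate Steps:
S(R) = 2*R/(2 + R) (S(R) = (2*R)/(2 + R) = 2*R/(2 + R))
x(l) = 4/3 (x(l) = 2*4/(2 + 4) = 2*4/6 = 2*4*(⅙) = 4/3)
158/x((1 - 2)*((-3 + 1)/(6 + 2))) = 158/(4/3) = 158*(¾) = 237/2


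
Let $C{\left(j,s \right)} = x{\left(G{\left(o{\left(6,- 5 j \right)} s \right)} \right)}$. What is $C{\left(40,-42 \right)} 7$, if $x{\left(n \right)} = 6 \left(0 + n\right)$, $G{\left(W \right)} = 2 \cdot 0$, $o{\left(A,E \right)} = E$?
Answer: $0$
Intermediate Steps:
$G{\left(W \right)} = 0$
$x{\left(n \right)} = 6 n$
$C{\left(j,s \right)} = 0$ ($C{\left(j,s \right)} = 6 \cdot 0 = 0$)
$C{\left(40,-42 \right)} 7 = 0 \cdot 7 = 0$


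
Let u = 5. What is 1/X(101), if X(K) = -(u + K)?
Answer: -1/106 ≈ -0.0094340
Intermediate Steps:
X(K) = -5 - K (X(K) = -(5 + K) = -5 - K)
1/X(101) = 1/(-5 - 1*101) = 1/(-5 - 101) = 1/(-106) = -1/106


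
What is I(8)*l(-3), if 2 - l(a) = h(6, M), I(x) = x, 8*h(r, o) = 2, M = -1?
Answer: 14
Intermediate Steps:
h(r, o) = ¼ (h(r, o) = (⅛)*2 = ¼)
l(a) = 7/4 (l(a) = 2 - 1*¼ = 2 - ¼ = 7/4)
I(8)*l(-3) = 8*(7/4) = 14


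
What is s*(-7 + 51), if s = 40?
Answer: 1760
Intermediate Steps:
s*(-7 + 51) = 40*(-7 + 51) = 40*44 = 1760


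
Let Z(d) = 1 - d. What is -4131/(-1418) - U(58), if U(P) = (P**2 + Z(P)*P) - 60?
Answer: 6967/1418 ≈ 4.9133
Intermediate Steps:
U(P) = -60 + P**2 + P*(1 - P) (U(P) = (P**2 + (1 - P)*P) - 60 = (P**2 + P*(1 - P)) - 60 = -60 + P**2 + P*(1 - P))
-4131/(-1418) - U(58) = -4131/(-1418) - (-60 + 58) = -4131*(-1/1418) - 1*(-2) = 4131/1418 + 2 = 6967/1418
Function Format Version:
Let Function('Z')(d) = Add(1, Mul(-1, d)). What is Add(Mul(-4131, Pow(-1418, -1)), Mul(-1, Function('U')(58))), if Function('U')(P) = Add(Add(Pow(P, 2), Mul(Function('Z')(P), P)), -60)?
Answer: Rational(6967, 1418) ≈ 4.9133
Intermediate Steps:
Function('U')(P) = Add(-60, Pow(P, 2), Mul(P, Add(1, Mul(-1, P)))) (Function('U')(P) = Add(Add(Pow(P, 2), Mul(Add(1, Mul(-1, P)), P)), -60) = Add(Add(Pow(P, 2), Mul(P, Add(1, Mul(-1, P)))), -60) = Add(-60, Pow(P, 2), Mul(P, Add(1, Mul(-1, P)))))
Add(Mul(-4131, Pow(-1418, -1)), Mul(-1, Function('U')(58))) = Add(Mul(-4131, Pow(-1418, -1)), Mul(-1, Add(-60, 58))) = Add(Mul(-4131, Rational(-1, 1418)), Mul(-1, -2)) = Add(Rational(4131, 1418), 2) = Rational(6967, 1418)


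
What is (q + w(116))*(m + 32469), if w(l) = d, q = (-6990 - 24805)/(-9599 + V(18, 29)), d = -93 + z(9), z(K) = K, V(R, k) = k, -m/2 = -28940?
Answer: -13951421533/1914 ≈ -7.2891e+6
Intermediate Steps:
m = 57880 (m = -2*(-28940) = 57880)
d = -84 (d = -93 + 9 = -84)
q = 6359/1914 (q = (-6990 - 24805)/(-9599 + 29) = -31795/(-9570) = -31795*(-1/9570) = 6359/1914 ≈ 3.3224)
w(l) = -84
(q + w(116))*(m + 32469) = (6359/1914 - 84)*(57880 + 32469) = -154417/1914*90349 = -13951421533/1914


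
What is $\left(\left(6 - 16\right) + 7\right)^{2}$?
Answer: $9$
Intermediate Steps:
$\left(\left(6 - 16\right) + 7\right)^{2} = \left(-10 + 7\right)^{2} = \left(-3\right)^{2} = 9$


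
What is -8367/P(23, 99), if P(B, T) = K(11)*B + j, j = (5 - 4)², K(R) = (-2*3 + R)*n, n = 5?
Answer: -2789/192 ≈ -14.526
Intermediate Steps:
K(R) = -30 + 5*R (K(R) = (-2*3 + R)*5 = (-6 + R)*5 = -30 + 5*R)
j = 1 (j = 1² = 1)
P(B, T) = 1 + 25*B (P(B, T) = (-30 + 5*11)*B + 1 = (-30 + 55)*B + 1 = 25*B + 1 = 1 + 25*B)
-8367/P(23, 99) = -8367/(1 + 25*23) = -8367/(1 + 575) = -8367/576 = -8367*1/576 = -2789/192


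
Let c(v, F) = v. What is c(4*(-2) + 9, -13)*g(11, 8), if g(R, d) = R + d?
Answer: 19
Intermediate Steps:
c(4*(-2) + 9, -13)*g(11, 8) = (4*(-2) + 9)*(11 + 8) = (-8 + 9)*19 = 1*19 = 19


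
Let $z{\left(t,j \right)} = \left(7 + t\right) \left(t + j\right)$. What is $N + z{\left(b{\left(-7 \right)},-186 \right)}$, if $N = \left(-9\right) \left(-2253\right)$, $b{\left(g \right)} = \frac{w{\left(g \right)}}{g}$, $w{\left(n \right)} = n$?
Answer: $18797$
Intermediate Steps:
$b{\left(g \right)} = 1$ ($b{\left(g \right)} = \frac{g}{g} = 1$)
$z{\left(t,j \right)} = \left(7 + t\right) \left(j + t\right)$
$N = 20277$
$N + z{\left(b{\left(-7 \right)},-186 \right)} = 20277 + \left(1^{2} + 7 \left(-186\right) + 7 \cdot 1 - 186\right) = 20277 + \left(1 - 1302 + 7 - 186\right) = 20277 - 1480 = 18797$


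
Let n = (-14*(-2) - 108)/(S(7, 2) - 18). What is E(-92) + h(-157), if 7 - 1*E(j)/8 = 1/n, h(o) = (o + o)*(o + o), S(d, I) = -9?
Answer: 986493/10 ≈ 98649.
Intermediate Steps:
h(o) = 4*o**2 (h(o) = (2*o)*(2*o) = 4*o**2)
n = 80/27 (n = (-14*(-2) - 108)/(-9 - 18) = (28 - 108)/(-27) = -80*(-1/27) = 80/27 ≈ 2.9630)
E(j) = 533/10 (E(j) = 56 - 8/80/27 = 56 - 8*27/80 = 56 - 27/10 = 533/10)
E(-92) + h(-157) = 533/10 + 4*(-157)**2 = 533/10 + 4*24649 = 533/10 + 98596 = 986493/10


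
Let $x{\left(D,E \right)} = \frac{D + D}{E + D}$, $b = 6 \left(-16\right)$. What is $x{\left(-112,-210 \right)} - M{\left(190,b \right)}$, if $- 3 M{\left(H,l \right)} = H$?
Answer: $\frac{4418}{69} \approx 64.029$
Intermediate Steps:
$b = -96$
$M{\left(H,l \right)} = - \frac{H}{3}$
$x{\left(D,E \right)} = \frac{2 D}{D + E}$
$x{\left(-112,-210 \right)} - M{\left(190,b \right)} = 2 \left(-112\right) \frac{1}{-112 - 210} - \left(- \frac{1}{3}\right) 190 = 2 \left(-112\right) \frac{1}{-322} - - \frac{190}{3} = 2 \left(-112\right) \left(- \frac{1}{322}\right) + \frac{190}{3} = \frac{16}{23} + \frac{190}{3} = \frac{4418}{69}$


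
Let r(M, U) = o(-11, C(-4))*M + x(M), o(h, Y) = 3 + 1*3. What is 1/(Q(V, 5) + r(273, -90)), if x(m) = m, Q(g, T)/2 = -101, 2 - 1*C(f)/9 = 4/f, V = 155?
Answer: 1/1709 ≈ 0.00058514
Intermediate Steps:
C(f) = 18 - 36/f
Q(g, T) = -202 (Q(g, T) = 2*(-101) = -202)
o(h, Y) = 6 (o(h, Y) = 3 + 3 = 6)
r(M, U) = 7*M (r(M, U) = 6*M + M = 7*M)
1/(Q(V, 5) + r(273, -90)) = 1/(-202 + 7*273) = 1/(-202 + 1911) = 1/1709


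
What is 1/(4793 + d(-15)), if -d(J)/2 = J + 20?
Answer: 1/4783 ≈ 0.00020907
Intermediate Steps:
d(J) = -40 - 2*J (d(J) = -2*(J + 20) = -2*(20 + J) = -40 - 2*J)
1/(4793 + d(-15)) = 1/(4793 + (-40 - 2*(-15))) = 1/(4793 + (-40 + 30)) = 1/(4793 - 10) = 1/4783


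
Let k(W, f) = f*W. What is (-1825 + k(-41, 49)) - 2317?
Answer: -6151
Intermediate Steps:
k(W, f) = W*f
(-1825 + k(-41, 49)) - 2317 = (-1825 - 41*49) - 2317 = (-1825 - 2009) - 2317 = -3834 - 2317 = -6151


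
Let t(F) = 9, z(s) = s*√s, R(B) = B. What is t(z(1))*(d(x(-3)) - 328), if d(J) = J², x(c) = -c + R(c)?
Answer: -2952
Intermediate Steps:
z(s) = s^(3/2)
x(c) = 0 (x(c) = -c + c = 0)
t(z(1))*(d(x(-3)) - 328) = 9*(0² - 328) = 9*(0 - 328) = 9*(-328) = -2952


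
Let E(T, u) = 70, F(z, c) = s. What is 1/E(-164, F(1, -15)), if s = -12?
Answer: 1/70 ≈ 0.014286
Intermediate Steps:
F(z, c) = -12
1/E(-164, F(1, -15)) = 1/70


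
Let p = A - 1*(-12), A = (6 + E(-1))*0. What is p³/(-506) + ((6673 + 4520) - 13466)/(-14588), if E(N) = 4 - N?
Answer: -12028963/3690764 ≈ -3.2592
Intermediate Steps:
A = 0 (A = (6 + (4 - 1*(-1)))*0 = (6 + (4 + 1))*0 = (6 + 5)*0 = 11*0 = 0)
p = 12 (p = 0 - 1*(-12) = 0 + 12 = 12)
p³/(-506) + ((6673 + 4520) - 13466)/(-14588) = 12³/(-506) + ((6673 + 4520) - 13466)/(-14588) = 1728*(-1/506) + (11193 - 13466)*(-1/14588) = -864/253 - 2273*(-1/14588) = -864/253 + 2273/14588 = -12028963/3690764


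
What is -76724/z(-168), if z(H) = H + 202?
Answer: -38362/17 ≈ -2256.6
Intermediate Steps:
z(H) = 202 + H
-76724/z(-168) = -76724/(202 - 168) = -76724/34 = -76724*1/34 = -38362/17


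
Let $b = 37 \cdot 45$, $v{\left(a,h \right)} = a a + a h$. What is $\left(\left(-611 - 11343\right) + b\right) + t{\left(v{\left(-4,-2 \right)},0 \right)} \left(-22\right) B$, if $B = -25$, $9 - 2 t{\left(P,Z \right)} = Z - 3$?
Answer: $-6989$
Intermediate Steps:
$v{\left(a,h \right)} = a^{2} + a h$
$t{\left(P,Z \right)} = 6 - \frac{Z}{2}$ ($t{\left(P,Z \right)} = \frac{9}{2} - \frac{Z - 3}{2} = \frac{9}{2} - \frac{-3 + Z}{2} = \frac{9}{2} - \left(- \frac{3}{2} + \frac{Z}{2}\right) = 6 - \frac{Z}{2}$)
$b = 1665$
$\left(\left(-611 - 11343\right) + b\right) + t{\left(v{\left(-4,-2 \right)},0 \right)} \left(-22\right) B = \left(\left(-611 - 11343\right) + 1665\right) + \left(6 - 0\right) \left(-22\right) \left(-25\right) = \left(-11954 + 1665\right) + \left(6 + 0\right) \left(-22\right) \left(-25\right) = -10289 + 6 \left(-22\right) \left(-25\right) = -10289 - -3300 = -10289 + 3300 = -6989$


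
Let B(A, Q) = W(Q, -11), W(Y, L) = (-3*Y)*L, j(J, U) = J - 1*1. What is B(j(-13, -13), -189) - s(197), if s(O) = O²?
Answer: -45046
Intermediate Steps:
j(J, U) = -1 + J (j(J, U) = J - 1 = -1 + J)
W(Y, L) = -3*L*Y
B(A, Q) = 33*Q (B(A, Q) = -3*(-11)*Q = 33*Q)
B(j(-13, -13), -189) - s(197) = 33*(-189) - 1*197² = -6237 - 1*38809 = -6237 - 38809 = -45046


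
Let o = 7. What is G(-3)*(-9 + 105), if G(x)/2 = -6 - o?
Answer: -2496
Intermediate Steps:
G(x) = -26 (G(x) = 2*(-6 - 1*7) = 2*(-6 - 7) = 2*(-13) = -26)
G(-3)*(-9 + 105) = -26*(-9 + 105) = -26*96 = -2496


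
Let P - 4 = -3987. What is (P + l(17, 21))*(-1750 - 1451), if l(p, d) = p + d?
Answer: 12627945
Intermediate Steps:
P = -3983 (P = 4 - 3987 = -3983)
l(p, d) = d + p
(P + l(17, 21))*(-1750 - 1451) = (-3983 + (21 + 17))*(-1750 - 1451) = (-3983 + 38)*(-3201) = -3945*(-3201) = 12627945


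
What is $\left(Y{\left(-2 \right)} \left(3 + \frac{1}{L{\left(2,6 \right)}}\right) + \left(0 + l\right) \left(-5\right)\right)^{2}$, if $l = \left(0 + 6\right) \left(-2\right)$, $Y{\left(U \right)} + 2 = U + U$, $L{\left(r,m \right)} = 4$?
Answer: $\frac{6561}{4} \approx 1640.3$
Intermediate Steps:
$Y{\left(U \right)} = -2 + 2 U$ ($Y{\left(U \right)} = -2 + \left(U + U\right) = -2 + 2 U$)
$l = -12$ ($l = 6 \left(-2\right) = -12$)
$\left(Y{\left(-2 \right)} \left(3 + \frac{1}{L{\left(2,6 \right)}}\right) + \left(0 + l\right) \left(-5\right)\right)^{2} = \left(\left(-2 + 2 \left(-2\right)\right) \left(3 + \frac{1}{4}\right) + \left(0 - 12\right) \left(-5\right)\right)^{2} = \left(\left(-2 - 4\right) \left(3 + \frac{1}{4}\right) - -60\right)^{2} = \left(\left(-6\right) \frac{13}{4} + 60\right)^{2} = \left(- \frac{39}{2} + 60\right)^{2} = \left(\frac{81}{2}\right)^{2} = \frac{6561}{4}$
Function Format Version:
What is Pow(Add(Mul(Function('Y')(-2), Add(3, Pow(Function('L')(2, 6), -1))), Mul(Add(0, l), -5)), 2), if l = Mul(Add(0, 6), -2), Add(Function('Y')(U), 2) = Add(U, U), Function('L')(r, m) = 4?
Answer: Rational(6561, 4) ≈ 1640.3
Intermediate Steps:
Function('Y')(U) = Add(-2, Mul(2, U)) (Function('Y')(U) = Add(-2, Add(U, U)) = Add(-2, Mul(2, U)))
l = -12 (l = Mul(6, -2) = -12)
Pow(Add(Mul(Function('Y')(-2), Add(3, Pow(Function('L')(2, 6), -1))), Mul(Add(0, l), -5)), 2) = Pow(Add(Mul(Add(-2, Mul(2, -2)), Add(3, Pow(4, -1))), Mul(Add(0, -12), -5)), 2) = Pow(Add(Mul(Add(-2, -4), Add(3, Rational(1, 4))), Mul(-12, -5)), 2) = Pow(Add(Mul(-6, Rational(13, 4)), 60), 2) = Pow(Add(Rational(-39, 2), 60), 2) = Pow(Rational(81, 2), 2) = Rational(6561, 4)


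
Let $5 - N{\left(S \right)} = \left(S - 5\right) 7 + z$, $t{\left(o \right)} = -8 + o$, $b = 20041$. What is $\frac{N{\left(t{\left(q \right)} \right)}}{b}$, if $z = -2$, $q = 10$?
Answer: $\frac{4}{2863} \approx 0.0013971$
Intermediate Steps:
$N{\left(S \right)} = 42 - 7 S$ ($N{\left(S \right)} = 5 - \left(\left(S - 5\right) 7 - 2\right) = 5 - \left(\left(-5 + S\right) 7 - 2\right) = 5 - \left(\left(-35 + 7 S\right) - 2\right) = 5 - \left(-37 + 7 S\right) = 42 - 7 S$)
$\frac{N{\left(t{\left(q \right)} \right)}}{b} = \frac{42 - 7 \left(-8 + 10\right)}{20041} = \left(42 - 14\right) \frac{1}{20041} = 28 \cdot \frac{1}{20041} = \frac{4}{2863}$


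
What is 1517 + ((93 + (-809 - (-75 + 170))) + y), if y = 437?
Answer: 1143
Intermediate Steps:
1517 + ((93 + (-809 - (-75 + 170))) + y) = 1517 + ((93 + (-809 - (-75 + 170))) + 437) = 1517 + ((93 + (-809 - 1*95)) + 437) = 1517 + ((93 + (-809 - 95)) + 437) = 1517 + ((93 - 904) + 437) = 1517 + (-811 + 437) = 1517 - 374 = 1143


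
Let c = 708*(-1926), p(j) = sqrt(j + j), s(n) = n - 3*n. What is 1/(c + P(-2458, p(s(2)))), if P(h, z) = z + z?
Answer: -170451/232428347212 - I*sqrt(2)/464856694424 ≈ -7.3335e-7 - 3.0423e-12*I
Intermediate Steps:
s(n) = -2*n
p(j) = sqrt(2)*sqrt(j) (p(j) = sqrt(2*j) = sqrt(2)*sqrt(j))
P(h, z) = 2*z
c = -1363608
1/(c + P(-2458, p(s(2)))) = 1/(-1363608 + 2*(sqrt(2)*sqrt(-2*2))) = 1/(-1363608 + 2*(sqrt(2)*sqrt(-4))) = 1/(-1363608 + 2*(sqrt(2)*(2*I))) = 1/(-1363608 + 2*(2*I*sqrt(2))) = 1/(-1363608 + 4*I*sqrt(2))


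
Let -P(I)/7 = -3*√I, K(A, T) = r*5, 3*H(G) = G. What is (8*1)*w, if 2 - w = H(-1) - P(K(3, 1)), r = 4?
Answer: 56/3 + 336*√5 ≈ 769.99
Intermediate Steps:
H(G) = G/3
K(A, T) = 20 (K(A, T) = 4*5 = 20)
P(I) = 21*√I (P(I) = -(-21)*√I = 21*√I)
w = 7/3 + 42*√5 (w = 2 - ((⅓)*(-1) - 21*√20) = 2 - (-⅓ - 21*2*√5) = 2 - (-⅓ - 42*√5) = 2 + (⅓ + 42*√5) = 7/3 + 42*√5 ≈ 96.248)
(8*1)*w = (8*1)*(7/3 + 42*√5) = 8*(7/3 + 42*√5) = 56/3 + 336*√5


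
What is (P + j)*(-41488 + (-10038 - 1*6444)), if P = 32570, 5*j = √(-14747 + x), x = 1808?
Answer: -1888082900 - 11594*I*√12939 ≈ -1.8881e+9 - 1.3188e+6*I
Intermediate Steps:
j = I*√12939/5 (j = √(-14747 + 1808)/5 = √(-12939)/5 = (I*√12939)/5 = I*√12939/5 ≈ 22.75*I)
(P + j)*(-41488 + (-10038 - 1*6444)) = (32570 + I*√12939/5)*(-41488 + (-10038 - 1*6444)) = (32570 + I*√12939/5)*(-41488 + (-10038 - 6444)) = (32570 + I*√12939/5)*(-41488 - 16482) = (32570 + I*√12939/5)*(-57970) = -1888082900 - 11594*I*√12939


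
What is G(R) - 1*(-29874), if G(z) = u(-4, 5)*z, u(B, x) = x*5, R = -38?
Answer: 28924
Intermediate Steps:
u(B, x) = 5*x
G(z) = 25*z (G(z) = (5*5)*z = 25*z)
G(R) - 1*(-29874) = 25*(-38) - 1*(-29874) = -950 + 29874 = 28924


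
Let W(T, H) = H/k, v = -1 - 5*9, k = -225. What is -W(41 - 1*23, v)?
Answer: -46/225 ≈ -0.20444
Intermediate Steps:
v = -46 (v = -1 - 45 = -46)
W(T, H) = -H/225 (W(T, H) = H/(-225) = H*(-1/225) = -H/225)
-W(41 - 1*23, v) = -(-1)*(-46)/225 = -1*46/225 = -46/225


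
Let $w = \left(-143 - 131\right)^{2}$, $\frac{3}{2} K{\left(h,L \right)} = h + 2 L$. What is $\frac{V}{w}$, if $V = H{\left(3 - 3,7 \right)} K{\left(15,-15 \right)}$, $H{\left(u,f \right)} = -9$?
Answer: $\frac{45}{37538} \approx 0.0011988$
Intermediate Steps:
$K{\left(h,L \right)} = \frac{2 h}{3} + \frac{4 L}{3}$ ($K{\left(h,L \right)} = \frac{2 \left(h + 2 L\right)}{3} = \frac{2 h}{3} + \frac{4 L}{3}$)
$V = 90$ ($V = - 9 \left(\frac{2}{3} \cdot 15 + \frac{4}{3} \left(-15\right)\right) = - 9 \left(10 - 20\right) = \left(-9\right) \left(-10\right) = 90$)
$w = 75076$ ($w = \left(-274\right)^{2} = 75076$)
$\frac{V}{w} = \frac{90}{75076} = 90 \cdot \frac{1}{75076} = \frac{45}{37538}$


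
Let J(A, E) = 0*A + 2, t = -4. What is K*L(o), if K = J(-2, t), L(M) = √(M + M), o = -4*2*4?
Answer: 16*I ≈ 16.0*I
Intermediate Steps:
J(A, E) = 2 (J(A, E) = 0 + 2 = 2)
o = -32 (o = -8*4 = -32)
L(M) = √2*√M (L(M) = √(2*M) = √2*√M)
K = 2
K*L(o) = 2*(√2*√(-32)) = 2*(√2*(4*I*√2)) = 2*(8*I) = 16*I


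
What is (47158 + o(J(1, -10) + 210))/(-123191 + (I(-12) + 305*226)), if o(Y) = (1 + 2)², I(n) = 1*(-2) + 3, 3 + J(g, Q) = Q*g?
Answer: -47167/54260 ≈ -0.86928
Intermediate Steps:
J(g, Q) = -3 + Q*g
I(n) = 1 (I(n) = -2 + 3 = 1)
o(Y) = 9 (o(Y) = 3² = 9)
(47158 + o(J(1, -10) + 210))/(-123191 + (I(-12) + 305*226)) = (47158 + 9)/(-123191 + (1 + 305*226)) = 47167/(-123191 + (1 + 68930)) = 47167/(-123191 + 68931) = 47167/(-54260) = 47167*(-1/54260) = -47167/54260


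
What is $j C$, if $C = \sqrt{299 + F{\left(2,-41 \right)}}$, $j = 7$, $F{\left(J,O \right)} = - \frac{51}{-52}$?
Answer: $\frac{7 \sqrt{202787}}{26} \approx 121.24$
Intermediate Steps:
$F{\left(J,O \right)} = \frac{51}{52}$ ($F{\left(J,O \right)} = \left(-51\right) \left(- \frac{1}{52}\right) = \frac{51}{52}$)
$C = \frac{\sqrt{202787}}{26}$ ($C = \sqrt{299 + \frac{51}{52}} = \sqrt{\frac{15599}{52}} = \frac{\sqrt{202787}}{26} \approx 17.32$)
$j C = 7 \frac{\sqrt{202787}}{26} = \frac{7 \sqrt{202787}}{26}$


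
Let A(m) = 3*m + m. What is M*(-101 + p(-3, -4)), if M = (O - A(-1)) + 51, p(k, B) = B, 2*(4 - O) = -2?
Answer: -6300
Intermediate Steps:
A(m) = 4*m
O = 5 (O = 4 - ½*(-2) = 4 + 1 = 5)
M = 60 (M = (5 - 4*(-1)) + 51 = (5 - 1*(-4)) + 51 = (5 + 4) + 51 = 9 + 51 = 60)
M*(-101 + p(-3, -4)) = 60*(-101 - 4) = 60*(-105) = -6300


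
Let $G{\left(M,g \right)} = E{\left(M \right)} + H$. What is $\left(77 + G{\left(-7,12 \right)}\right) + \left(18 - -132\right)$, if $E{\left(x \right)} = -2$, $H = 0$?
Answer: $225$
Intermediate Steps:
$G{\left(M,g \right)} = -2$ ($G{\left(M,g \right)} = -2 + 0 = -2$)
$\left(77 + G{\left(-7,12 \right)}\right) + \left(18 - -132\right) = \left(77 - 2\right) + \left(18 - -132\right) = 75 + \left(18 + 132\right) = 75 + 150 = 225$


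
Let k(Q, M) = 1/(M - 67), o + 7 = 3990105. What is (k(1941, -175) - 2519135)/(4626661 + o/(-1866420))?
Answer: -284456719241955/522434962328081 ≈ -0.54448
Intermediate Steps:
o = 3990098 (o = -7 + 3990105 = 3990098)
k(Q, M) = 1/(-67 + M)
(k(1941, -175) - 2519135)/(4626661 + o/(-1866420)) = (1/(-67 - 175) - 2519135)/(4626661 + 3990098/(-1866420)) = (1/(-242) - 2519135)/(4626661 + 3990098*(-1/1866420)) = (-1/242 - 2519135)/(4626661 - 1995049/933210) = -609630671/(242*4317644316761/933210) = -609630671/242*933210/4317644316761 = -284456719241955/522434962328081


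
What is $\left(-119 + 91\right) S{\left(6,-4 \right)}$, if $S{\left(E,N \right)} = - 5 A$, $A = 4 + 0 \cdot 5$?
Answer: $560$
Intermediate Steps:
$A = 4$ ($A = 4 + 0 = 4$)
$S{\left(E,N \right)} = -20$ ($S{\left(E,N \right)} = \left(-5\right) 4 = -20$)
$\left(-119 + 91\right) S{\left(6,-4 \right)} = \left(-119 + 91\right) \left(-20\right) = \left(-28\right) \left(-20\right) = 560$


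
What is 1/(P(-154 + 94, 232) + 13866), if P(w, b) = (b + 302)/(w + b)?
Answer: 86/1192743 ≈ 7.2103e-5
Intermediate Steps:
P(w, b) = (302 + b)/(b + w)
1/(P(-154 + 94, 232) + 13866) = 1/((302 + 232)/(232 + (-154 + 94)) + 13866) = 1/(534/(232 - 60) + 13866) = 1/(534/172 + 13866) = 1/((1/172)*534 + 13866) = 1/(267/86 + 13866) = 1/(1192743/86) = 86/1192743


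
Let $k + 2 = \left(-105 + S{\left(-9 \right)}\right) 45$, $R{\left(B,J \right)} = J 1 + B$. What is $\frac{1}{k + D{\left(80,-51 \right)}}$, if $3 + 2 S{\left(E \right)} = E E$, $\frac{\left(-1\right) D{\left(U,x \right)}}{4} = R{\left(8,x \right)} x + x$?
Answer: $- \frac{1}{11540} \approx -8.6655 \cdot 10^{-5}$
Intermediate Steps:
$R{\left(B,J \right)} = B + J$ ($R{\left(B,J \right)} = J + B = B + J$)
$D{\left(U,x \right)} = - 4 x - 4 x \left(8 + x\right)$ ($D{\left(U,x \right)} = - 4 \left(\left(8 + x\right) x + x\right) = - 4 \left(x \left(8 + x\right) + x\right) = - 4 \left(x + x \left(8 + x\right)\right) = - 4 x - 4 x \left(8 + x\right)$)
$S{\left(E \right)} = - \frac{3}{2} + \frac{E^{2}}{2}$ ($S{\left(E \right)} = - \frac{3}{2} + \frac{E E}{2} = - \frac{3}{2} + \frac{E^{2}}{2}$)
$k = -2972$ ($k = -2 + \left(-105 - \left(\frac{3}{2} - \frac{\left(-9\right)^{2}}{2}\right)\right) 45 = -2 + \left(-105 + \left(- \frac{3}{2} + \frac{1}{2} \cdot 81\right)\right) 45 = -2 + \left(-105 + \left(- \frac{3}{2} + \frac{81}{2}\right)\right) 45 = -2 + \left(-105 + 39\right) 45 = -2 - 2970 = -2972$)
$\frac{1}{k + D{\left(80,-51 \right)}} = \frac{1}{-2972 - - 204 \left(9 - 51\right)} = \frac{1}{-2972 - \left(-204\right) \left(-42\right)} = \frac{1}{-2972 - 8568} = \frac{1}{-11540} = - \frac{1}{11540}$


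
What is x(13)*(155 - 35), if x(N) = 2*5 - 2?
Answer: 960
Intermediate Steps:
x(N) = 8 (x(N) = 10 - 2 = 8)
x(13)*(155 - 35) = 8*(155 - 35) = 8*120 = 960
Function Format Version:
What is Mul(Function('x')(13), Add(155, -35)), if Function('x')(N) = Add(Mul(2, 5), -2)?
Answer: 960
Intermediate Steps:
Function('x')(N) = 8 (Function('x')(N) = Add(10, -2) = 8)
Mul(Function('x')(13), Add(155, -35)) = Mul(8, Add(155, -35)) = Mul(8, 120) = 960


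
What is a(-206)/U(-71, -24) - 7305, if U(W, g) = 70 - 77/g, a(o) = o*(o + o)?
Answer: -10797957/1757 ≈ -6145.7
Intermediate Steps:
a(o) = 2*o² (a(o) = o*(2*o) = 2*o²)
U(W, g) = 70 - 77/g
a(-206)/U(-71, -24) - 7305 = (2*(-206)²)/(70 - 77/(-24)) - 7305 = (2*42436)/(70 - 77*(-1/24)) - 7305 = 84872/(70 + 77/24) - 7305 = 84872/(1757/24) - 7305 = 84872*(24/1757) - 7305 = 2036928/1757 - 7305 = -10797957/1757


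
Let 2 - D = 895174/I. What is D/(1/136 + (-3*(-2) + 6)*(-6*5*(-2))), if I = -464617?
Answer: 248119488/45495761257 ≈ 0.0054537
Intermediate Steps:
D = 1824408/464617 (D = 2 - 895174/(-464617) = 2 - 895174*(-1)/464617 = 2 - 1*(-895174/464617) = 2 + 895174/464617 = 1824408/464617 ≈ 3.9267)
D/(1/136 + (-3*(-2) + 6)*(-6*5*(-2))) = 1824408/(464617*(1/136 + (-3*(-2) + 6)*(-6*5*(-2)))) = 1824408/(464617*(1/136 + (6 + 6)*(-30*(-2)))) = 1824408/(464617*(1/136 + 12*60)) = 1824408/(464617*(1/136 + 720)) = 1824408/(464617*(97921/136)) = (1824408/464617)*(136/97921) = 248119488/45495761257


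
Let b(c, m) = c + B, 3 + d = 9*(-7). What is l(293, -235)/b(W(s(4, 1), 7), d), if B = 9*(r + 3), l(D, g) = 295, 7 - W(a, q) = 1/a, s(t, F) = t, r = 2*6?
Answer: 1180/567 ≈ 2.0811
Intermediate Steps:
r = 12
W(a, q) = 7 - 1/a
d = -66 (d = -3 + 9*(-7) = -3 - 63 = -66)
B = 135 (B = 9*(12 + 3) = 9*15 = 135)
b(c, m) = 135 + c (b(c, m) = c + 135 = 135 + c)
l(293, -235)/b(W(s(4, 1), 7), d) = 295/(135 + (7 - 1/4)) = 295/(135 + (7 - 1*¼)) = 295/(135 + (7 - ¼)) = 295/(135 + 27/4) = 295/(567/4) = 295*(4/567) = 1180/567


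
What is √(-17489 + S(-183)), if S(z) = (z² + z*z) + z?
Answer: √49306 ≈ 222.05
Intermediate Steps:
S(z) = z + 2*z² (S(z) = (z² + z²) + z = 2*z² + z = z + 2*z²)
√(-17489 + S(-183)) = √(-17489 - 183*(1 + 2*(-183))) = √(-17489 - 183*(1 - 366)) = √(-17489 - 183*(-365)) = √(-17489 + 66795) = √49306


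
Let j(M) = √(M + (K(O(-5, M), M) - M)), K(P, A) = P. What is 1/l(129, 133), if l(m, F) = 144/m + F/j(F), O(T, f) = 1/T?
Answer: 2064/163537109 + 245917*I*√5/163537109 ≈ 1.2621e-5 + 0.0033625*I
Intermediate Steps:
j(M) = I*√5/5 (j(M) = √(M + (1/(-5) - M)) = √(M + (-⅕ - M)) = √(-⅕) = I*√5/5)
l(m, F) = 144/m - I*F*√5 (l(m, F) = 144/m + F/((I*√5/5)) = 144/m + F*(-I*√5) = 144/m - I*F*√5)
1/l(129, 133) = 1/(144/129 - 1*I*133*√5) = 1/(144*(1/129) - 133*I*√5) = 1/(48/43 - 133*I*√5)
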